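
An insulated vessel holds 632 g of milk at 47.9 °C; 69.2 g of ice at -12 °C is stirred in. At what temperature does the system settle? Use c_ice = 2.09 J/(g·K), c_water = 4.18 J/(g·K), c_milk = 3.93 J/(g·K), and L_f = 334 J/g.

T_f ≈ 33.9 °C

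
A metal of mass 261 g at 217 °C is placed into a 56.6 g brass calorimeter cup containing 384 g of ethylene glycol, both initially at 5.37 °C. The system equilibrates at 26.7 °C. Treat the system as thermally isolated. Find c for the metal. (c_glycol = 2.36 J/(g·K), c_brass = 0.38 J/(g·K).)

c ≈ 0.398 J/(g·K)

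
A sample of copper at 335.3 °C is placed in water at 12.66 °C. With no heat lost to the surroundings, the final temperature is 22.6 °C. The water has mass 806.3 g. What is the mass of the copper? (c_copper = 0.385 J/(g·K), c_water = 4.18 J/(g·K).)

Net heat exchanged in the isolated system is zero:
m×0.385×(22.6 − 335.3) + 806.3×4.18×(22.6 − 12.66) = 0
-120.39 m = -33501
m = -33501/-120.39 ≈ 278.3 g

m ≈ 278 g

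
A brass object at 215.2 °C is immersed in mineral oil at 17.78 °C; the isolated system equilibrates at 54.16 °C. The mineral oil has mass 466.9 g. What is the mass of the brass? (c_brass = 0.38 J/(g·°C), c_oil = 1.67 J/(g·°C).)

Conservation of energy gives ΣQ = 0:
m×0.38×(54.16 − 215.2) + 466.9×1.67×(54.16 − 17.78) = 0
-61.2 m = -28366
m = -28366/-61.2 ≈ 463.5 g

m ≈ 464 g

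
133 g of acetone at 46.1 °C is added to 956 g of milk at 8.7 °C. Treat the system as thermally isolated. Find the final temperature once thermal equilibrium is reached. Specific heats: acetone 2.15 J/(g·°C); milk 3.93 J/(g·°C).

T_f ≈ 11.3 °C

T_f is the heat-capacity-weighted average of the initial temperatures:
T_f = (285.95×46.1 + 3757.1×8.7) / (285.95 + 3757.1)
    = 45869 / 4043 ≈ 11.35 °C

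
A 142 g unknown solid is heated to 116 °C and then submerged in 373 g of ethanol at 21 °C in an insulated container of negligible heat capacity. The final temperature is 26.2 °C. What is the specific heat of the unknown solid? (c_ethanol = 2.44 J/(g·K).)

Setting the total heat transfer to zero:
142·c·(26.2 − 116) + 373·2.44·(26.2 − 21) = 0
-12752 c = -4732.6
c = -4732.6/-12752 ≈ 0.3711 J/(g·K)

c ≈ 0.371 J/(g·K)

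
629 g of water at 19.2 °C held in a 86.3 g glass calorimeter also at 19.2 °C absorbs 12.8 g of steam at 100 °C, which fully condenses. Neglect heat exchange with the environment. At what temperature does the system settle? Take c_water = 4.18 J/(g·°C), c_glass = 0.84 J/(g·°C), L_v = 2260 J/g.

T_f ≈ 31.3 °C

Conservation of energy gives ΣQ = 0:
condense steam: −12.8·2260 = −28928
  condensed water 100 °C→T: 53.5(T − 100)
  water warms: 629·4.18·(T − 19.2) = 2629.2(T − 19.2)
  cup: 72.49(T − 19.2)
2755.2 T = 28928 + 5350.4 + 51873 = 86151
T ≈ 31.27 °C, under the boiling point, so the assumption holds.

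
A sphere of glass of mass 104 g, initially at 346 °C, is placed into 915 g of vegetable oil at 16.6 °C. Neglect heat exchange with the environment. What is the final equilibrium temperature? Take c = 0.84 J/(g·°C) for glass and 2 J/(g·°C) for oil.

T_f ≈ 31.6 °C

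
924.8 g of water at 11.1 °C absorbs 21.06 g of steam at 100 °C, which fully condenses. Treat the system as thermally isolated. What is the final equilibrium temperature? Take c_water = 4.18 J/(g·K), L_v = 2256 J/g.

T_f ≈ 25.1 °C

Conservation of energy gives ΣQ = 0:
steam→water at 100 °C releases m L_v = 21.06×2256 = 47511
  condensed water 100 °C→T: 88.03(T − 100)
  original water: 3865.7(T − 11.1)
3953.7 T = 47511 + 8803.1 + 42909 = 99223
T ≈ 25.10 °C — below 100 °C, confirming all the steam condensed.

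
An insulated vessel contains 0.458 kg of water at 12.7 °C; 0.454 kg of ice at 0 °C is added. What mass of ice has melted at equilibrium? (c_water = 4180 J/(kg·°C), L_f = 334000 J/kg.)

Heat available from the water dropping to 0 °C: 0.458·4180·12.7 = 24313 J.
Fully melting the ice requires m_ice L_f = 0.454·334000 = 151636 J.
That's not enough to melt it all — equilibrium is at 0 °C with ice remaining.
m_melt = 24313 / L_f = 0.07279 kg.

m_melted ≈ 0.0728 kg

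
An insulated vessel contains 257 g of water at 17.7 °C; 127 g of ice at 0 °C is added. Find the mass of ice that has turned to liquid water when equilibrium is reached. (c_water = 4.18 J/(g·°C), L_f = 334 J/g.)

m_melted ≈ 56.9 g

Water can give up m c ΔT = 257×4.18×17.7 = 19014 J before reaching 0 °C.
To melt every bit of ice: 127×334 = 42418 J.
That's not enough to melt it all — equilibrium is at 0 °C with ice remaining.
Mass melted = 19014/334 ≈ 56.93 g.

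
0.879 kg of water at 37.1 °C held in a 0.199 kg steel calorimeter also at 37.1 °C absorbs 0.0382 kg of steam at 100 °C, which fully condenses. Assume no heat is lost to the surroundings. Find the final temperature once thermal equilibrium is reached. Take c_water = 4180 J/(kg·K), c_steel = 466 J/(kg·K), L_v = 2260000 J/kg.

T_f ≈ 61.6 °C

Conservation of energy gives ΣQ = 0:
steam→water at 100 °C releases m L_v = 0.0382×2260000 = 86332; condensate cools 100→T: 0.0382×4180×(T − 100) = 159.68(T − 100); water warms: 0.879×4180×(T − 37.1) = 3674.2(T − 37.1); cup: 92.73(T − 37.1)
3926.6 T = 86332 + 15968 + 139754 = 242054
T ≈ 61.64 °C — below 100 °C, confirming all the steam condensed.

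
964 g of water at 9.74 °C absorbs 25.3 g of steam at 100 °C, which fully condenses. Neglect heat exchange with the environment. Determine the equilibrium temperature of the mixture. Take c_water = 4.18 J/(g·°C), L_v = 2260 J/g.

T_f ≈ 25.9 °C

Setting the total heat transfer to zero:
condense steam: −25.3×2260 = −57178
  condensate cools 100→T: 25.3×4.18×(T − 100) = 105.75(T − 100)
  original water: 4029.5(T − 9.74)
4135.3 T = 57178 + 10575 + 39248 = 107001
T ≈ 25.88 °C, under the boiling point, so the assumption holds.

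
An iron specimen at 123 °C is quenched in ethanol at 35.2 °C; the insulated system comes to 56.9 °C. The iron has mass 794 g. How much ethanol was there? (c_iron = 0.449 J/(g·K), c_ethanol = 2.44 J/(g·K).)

Energy conservation, ΣQ = 0:
794·0.449·(56.9 − 123) + m·2.44·(56.9 − 35.2) = 0
52.95 m = 23565
m = 23565/52.95 ≈ 445.1 g

m ≈ 445 g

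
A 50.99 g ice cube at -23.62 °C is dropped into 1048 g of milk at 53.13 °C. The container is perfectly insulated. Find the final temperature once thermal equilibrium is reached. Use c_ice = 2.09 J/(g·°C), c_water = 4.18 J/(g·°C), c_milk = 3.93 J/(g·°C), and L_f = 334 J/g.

Energy balance with sensible and latent terms:
ice -23.62→0 °C: 50.99·2.09·23.62 = 2517.2; melt ice: 50.99·334 = 17031; meltwater 0→T: 50.99·4.18·T = 213.14 T; milk cools: 1048·3.93·(T − 53.13) = 4118.6(T − 53.13)
4331.8 T = 218823 − 19548 = 199276
T ≈ 46.00 °C (positive, so assuming full melt was valid).

T_f ≈ 46.0 °C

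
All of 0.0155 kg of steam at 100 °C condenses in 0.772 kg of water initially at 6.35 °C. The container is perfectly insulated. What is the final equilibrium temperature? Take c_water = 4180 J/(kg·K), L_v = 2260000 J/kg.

Sum of m c ΔT and latent-heat terms is zero:
steam→water at 100 °C releases m L_v = 0.0155·2260000 = 35030
  condensed water 100 °C→T: 64.79(T − 100)
  water warms: 0.772·4180·(T − 6.35) = 3227(T − 6.35)
3291.8 T = 35030 + 6479 + 20491 = 62000
T ≈ 18.84 °C (< 100 °C, so full condensation is consistent).

T_f ≈ 18.8 °C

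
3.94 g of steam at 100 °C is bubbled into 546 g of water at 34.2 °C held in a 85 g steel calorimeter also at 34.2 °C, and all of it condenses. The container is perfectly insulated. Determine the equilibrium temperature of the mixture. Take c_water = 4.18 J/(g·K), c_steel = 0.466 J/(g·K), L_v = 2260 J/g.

Energy conservation, ΣQ = 0:
latent heat released on condensation: 3.94·2260 = 8904.4; condensed water 100 °C→T: 16.47(T − 100); water warms: 546·4.18·(T − 34.2) = 2282.3(T − 34.2); cup: 39.61(T − 34.2)
2338.4 T = 8904.4 + 1646.9 + 79409 = 89960
T ≈ 38.47 °C, under the boiling point, so the assumption holds.

T_f ≈ 38.5 °C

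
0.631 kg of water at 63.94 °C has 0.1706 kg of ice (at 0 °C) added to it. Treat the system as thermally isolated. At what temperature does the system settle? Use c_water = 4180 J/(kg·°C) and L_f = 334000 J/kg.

Taking heat into each body as positive, Σ m c ΔT = 0:
fusion: m_ice L_f = 0.1706×334000 = 56980; warm the meltwater: 713.11 T; water: 2637.6(T − 63.94)
3350.7 T = 168647 − 56980 = 111666
T ≈ 33.33 °C. Since T > 0 °C, the all-ice-melts assumption holds.

T_f ≈ 33.3 °C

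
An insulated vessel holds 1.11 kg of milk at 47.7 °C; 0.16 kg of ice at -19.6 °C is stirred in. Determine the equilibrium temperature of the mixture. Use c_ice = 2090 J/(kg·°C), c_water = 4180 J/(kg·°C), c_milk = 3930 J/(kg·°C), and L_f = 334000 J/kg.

Let T be the final temperature. ΣQ_i = 0:
ice -19.6→0 °C: 0.16×2090×19.6 = 6554.2; melt ice: 0.16×334000 = 53440; warm the meltwater: 668.8 T; milk cools: 1.11×3930×(T − 47.7) = 4362.3(T − 47.7)
5031.1 T = 208082 − 59994 = 148087
T ≈ 29.43 °C. Since T > 0 °C, the all-ice-melts assumption holds.

T_f ≈ 29.4 °C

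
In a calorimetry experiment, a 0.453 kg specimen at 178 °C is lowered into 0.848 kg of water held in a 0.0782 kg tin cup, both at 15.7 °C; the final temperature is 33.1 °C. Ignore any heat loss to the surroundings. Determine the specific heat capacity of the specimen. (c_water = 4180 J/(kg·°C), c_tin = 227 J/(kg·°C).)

c ≈ 944 J/(kg·°C)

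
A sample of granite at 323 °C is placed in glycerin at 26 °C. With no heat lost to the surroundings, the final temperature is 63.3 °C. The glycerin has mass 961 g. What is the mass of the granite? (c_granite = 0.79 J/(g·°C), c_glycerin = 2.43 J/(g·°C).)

m ≈ 425 g

|Q_granite| = |Q_glycerin|:
m×0.79×(323 − 63.3) = 961×2.43×(63.3 − 26)
205.16 m = 87104  ⇒  m ≈ 424.6 g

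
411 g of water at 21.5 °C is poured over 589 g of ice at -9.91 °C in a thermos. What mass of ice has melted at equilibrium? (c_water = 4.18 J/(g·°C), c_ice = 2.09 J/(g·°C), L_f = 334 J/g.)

Heat available from the water dropping to 0 °C: 411·4.18·21.5 = 36937 J.
Of that, 589·2.09·9.91 = 12199 J goes to bring the ice to 0 °C, leaving 24737 J.
To melt every bit of ice: 589·334 = 196726 J.
That's not enough to melt it all — equilibrium is at 0 °C with ice remaining.
m_melt = 24737 / L_f = 74.06 g.

m_melted ≈ 74.1 g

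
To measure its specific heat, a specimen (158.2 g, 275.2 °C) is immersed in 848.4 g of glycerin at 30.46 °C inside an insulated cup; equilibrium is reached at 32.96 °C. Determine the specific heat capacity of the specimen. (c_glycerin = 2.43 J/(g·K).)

c ≈ 0.134 J/(g·K)

Heat lost by the specimen = heat gained by the glycerin:
158.2×c×(275.2 − 32.96) = 848.4×2.43×(32.96 − 30.46)
38322 c = 5154  ⇒  c ≈ 0.1345 J/(g·K)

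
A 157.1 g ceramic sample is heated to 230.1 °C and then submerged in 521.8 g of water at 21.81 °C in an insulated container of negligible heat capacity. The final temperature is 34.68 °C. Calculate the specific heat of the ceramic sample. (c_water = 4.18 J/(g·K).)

c ≈ 0.914 J/(g·K)

Let T be the final temperature. ΣQ_i = 0:
157.1×c×(34.68 − 230.1) + 521.8×4.18×(34.68 − 21.81) = 0
-30700 c = -28071
c = -28071/-30700 ≈ 0.9144 J/(g·K)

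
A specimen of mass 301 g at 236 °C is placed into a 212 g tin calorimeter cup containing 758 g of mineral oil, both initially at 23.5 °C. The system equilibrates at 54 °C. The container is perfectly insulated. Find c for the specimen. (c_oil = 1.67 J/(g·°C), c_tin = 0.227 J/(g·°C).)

Net heat exchanged in the isolated system is zero:
301×c×(54 − 236) + 758×1.67×(54 − 23.5) + 212×0.227×(54 − 23.5) = 0
-54782 c = -40077
c = -40077/-54782 ≈ 0.7316 J/(g·°C)

c ≈ 0.732 J/(g·°C)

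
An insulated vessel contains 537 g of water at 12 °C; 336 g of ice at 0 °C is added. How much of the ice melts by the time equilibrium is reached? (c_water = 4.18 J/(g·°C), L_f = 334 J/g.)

Water can give up m c ΔT = 537·4.18·12 = 26936 J before reaching 0 °C.
Fully melting the ice requires m_ice L_f = 336·334 = 112224 J.
26936 J < 112224 J, so only part of the ice melts and the system sits at 0 °C.
m_melted·334 = 26936  ⇒  m_melted ≈ 80.65 g.

m_melted ≈ 80.6 g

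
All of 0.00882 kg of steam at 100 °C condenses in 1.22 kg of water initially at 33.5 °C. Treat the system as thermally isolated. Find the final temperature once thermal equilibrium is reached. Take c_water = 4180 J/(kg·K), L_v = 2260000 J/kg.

Let T be the final temperature. ΣQ_i = 0:
condense steam: −0.00882·2260000 = −19933
  condensed water 100 °C→T: 36.87(T − 100)
  original water: 5099.6(T − 33.5)
5136.5 T = 19933 + 3686.8 + 170837 = 194457
T ≈ 37.86 °C — below 100 °C, confirming all the steam condensed.

T_f ≈ 37.9 °C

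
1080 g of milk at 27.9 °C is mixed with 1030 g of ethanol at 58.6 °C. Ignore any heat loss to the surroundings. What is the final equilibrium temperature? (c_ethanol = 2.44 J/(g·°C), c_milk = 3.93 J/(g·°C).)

T_f ≈ 39.3 °C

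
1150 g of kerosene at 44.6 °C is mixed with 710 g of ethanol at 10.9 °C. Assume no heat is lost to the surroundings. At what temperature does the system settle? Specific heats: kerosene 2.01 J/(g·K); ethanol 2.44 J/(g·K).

With ΣQ=0 the equilibrium temperature is the m·c-weighted mean:
T_f = (2311.5*44.6 + 1732.4*10.9) / (2311.5 + 1732.4)
    = 121976 / 4043.9 ≈ 30.16 °C

T_f ≈ 30.2 °C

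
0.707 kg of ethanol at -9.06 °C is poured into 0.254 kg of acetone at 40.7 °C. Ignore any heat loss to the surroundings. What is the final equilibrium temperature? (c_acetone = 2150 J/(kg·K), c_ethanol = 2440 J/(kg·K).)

T_f ≈ 2.9 °C

|Q_acetone| = |Q_ethanol|:
0.254*2150*(40.7 − T) = 0.707*2440*(T − (-9.06))
546.1(40.7 − T) = 1725.1(T − (-9.06))
2271.2 T = 6597  ⇒  T ≈ 2.90 °C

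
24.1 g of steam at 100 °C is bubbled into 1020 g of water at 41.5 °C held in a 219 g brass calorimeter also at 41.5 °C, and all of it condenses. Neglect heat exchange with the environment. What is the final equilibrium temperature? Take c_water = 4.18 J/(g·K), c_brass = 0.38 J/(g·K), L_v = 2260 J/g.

T_f ≈ 55.1 °C

Energy balance with sensible and latent terms:
steam→water at 100 °C releases m L_v = 24.1×2260 = 54466; condensed water 100 °C→T: 100.74(T − 100); original water: 4263.6(T − 41.5); brass cup: 219×0.38×(T − 41.5) = 83.22(T − 41.5)
4447.6 T = 54466 + 10074 + 180393 = 244933
T ≈ 55.07 °C, under the boiling point, so the assumption holds.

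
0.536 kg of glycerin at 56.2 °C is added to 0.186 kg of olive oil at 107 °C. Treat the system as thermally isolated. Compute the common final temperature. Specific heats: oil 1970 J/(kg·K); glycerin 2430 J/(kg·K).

T_f ≈ 67.4 °C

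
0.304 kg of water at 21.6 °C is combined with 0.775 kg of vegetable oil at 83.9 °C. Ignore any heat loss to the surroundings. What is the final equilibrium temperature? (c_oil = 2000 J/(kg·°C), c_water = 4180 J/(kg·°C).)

Net heat exchanged in the isolated system is zero:
0.775×2000×(T − 83.9) + 0.304×4180×(T − 21.6) = 0
1550(T − 83.9) + 1270.7(T − 21.6) = 0
2820.7 T = 157493
T ≈ 55.83 °C

T_f ≈ 55.8 °C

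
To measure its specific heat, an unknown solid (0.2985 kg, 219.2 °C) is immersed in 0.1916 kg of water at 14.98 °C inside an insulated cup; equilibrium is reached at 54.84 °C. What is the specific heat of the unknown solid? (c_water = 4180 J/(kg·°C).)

Let T be the final temperature. ΣQ_i = 0:
0.2985·c·(54.84 − 219.2) + 0.1916·4180·(54.84 − 14.98) = 0
-49.06 c = -31923
c = -31923/-49.06 ≈ 650.7 J/(kg·°C)

c ≈ 651 J/(kg·°C)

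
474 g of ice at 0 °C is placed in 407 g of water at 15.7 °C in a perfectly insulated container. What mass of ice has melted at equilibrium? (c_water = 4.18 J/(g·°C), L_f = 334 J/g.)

Water can give up m c ΔT = 407·4.18·15.7 = 26710 J before reaching 0 °C.
To melt every bit of ice: 474·334 = 158316 J.
26710 J < 158316 J, so only part of the ice melts and the system sits at 0 °C.
m_melt = 26710 / L_f = 79.97 g.

m_melted ≈ 80 g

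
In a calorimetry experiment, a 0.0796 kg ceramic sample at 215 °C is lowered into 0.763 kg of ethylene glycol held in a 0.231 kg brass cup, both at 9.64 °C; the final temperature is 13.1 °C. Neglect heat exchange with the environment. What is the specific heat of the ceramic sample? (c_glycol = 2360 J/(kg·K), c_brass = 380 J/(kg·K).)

c ≈ 407 J/(kg·K)

Heat gained plus heat lost sum to zero:
0.0796·c·(13.1 − 215) + 0.763·2360·(13.1 − 9.64) + 0.231·380·(13.1 − 9.64) = 0
-16.07 c = -6534.1
c = -6534.1/-16.07 ≈ 406.6 J/(kg·K)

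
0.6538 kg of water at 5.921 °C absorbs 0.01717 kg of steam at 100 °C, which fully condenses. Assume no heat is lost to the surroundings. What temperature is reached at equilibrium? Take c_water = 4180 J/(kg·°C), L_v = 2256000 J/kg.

Let T be the final temperature. ΣQ_i = 0:
condense steam: −0.01717×2256000 = −38736
  condensed water 100 °C→T: 71.77(T − 100)
  water warms: 0.6538×4180×(T − 5.921) = 2732.9(T − 5.921)
2804.7 T = 38736 + 7177.1 + 16181 = 62094
T ≈ 22.14 °C — below 100 °C, confirming all the steam condensed.

T_f ≈ 22.1 °C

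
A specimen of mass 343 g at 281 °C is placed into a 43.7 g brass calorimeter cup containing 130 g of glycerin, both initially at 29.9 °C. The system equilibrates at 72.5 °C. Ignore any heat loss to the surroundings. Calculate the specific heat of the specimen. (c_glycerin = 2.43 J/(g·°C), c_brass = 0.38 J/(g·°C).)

c ≈ 0.198 J/(g·°C)

Setting the total heat transfer to zero:
343×c×(72.5 − 281) + 130×2.43×(72.5 − 29.9) + 43.7×0.38×(72.5 − 29.9) = 0
-71516 c = -14165
c = -14165/-71516 ≈ 0.1981 J/(g·°C)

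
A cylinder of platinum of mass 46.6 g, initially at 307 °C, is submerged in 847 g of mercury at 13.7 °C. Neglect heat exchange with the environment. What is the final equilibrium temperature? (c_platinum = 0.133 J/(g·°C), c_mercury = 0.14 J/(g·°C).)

T_f ≈ 28.3 °C

Set heat shed by the hot body equal to heat absorbed by the cold body:
46.6*0.133*(307 − T) = 847*0.14*(T − 13.7)
6.198(307 − T) = 118.58(T − 13.7)
124.78 T = 3527.3  ⇒  T ≈ 28.27 °C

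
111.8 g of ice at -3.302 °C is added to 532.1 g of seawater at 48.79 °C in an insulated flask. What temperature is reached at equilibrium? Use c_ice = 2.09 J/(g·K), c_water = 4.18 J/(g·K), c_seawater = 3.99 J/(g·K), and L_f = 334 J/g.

T_f ≈ 25.3 °C

Net heat exchanged in the isolated system is zero:
warm ice to 0 °C: 111.8×2.09×(0 − (-3.302)) = 771.55
  fusion: m_ice L_f = 111.8×334 = 37341
  meltwater 0→T: 111.8×4.18×T = 467.32 T
  seawater: 2123.1(T − 48.79)
2590.4 T = 103585 − 38113 = 65472
T ≈ 25.27 °C — above 0 °C, consistent with complete melting.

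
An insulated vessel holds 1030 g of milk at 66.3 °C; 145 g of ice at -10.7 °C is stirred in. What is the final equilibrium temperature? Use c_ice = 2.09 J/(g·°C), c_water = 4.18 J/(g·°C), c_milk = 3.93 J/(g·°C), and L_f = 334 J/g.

Let T be the final temperature. ΣQ_i = 0:
ice -10.7→0 °C: 145×2.09×10.7 = 3242.6; melt ice: 145×334 = 48430; meltwater 0→T: 145×4.18×T = 606.1 T; milk cools: 1030×3.93×(T − 66.3) = 4047.9(T − 66.3)
4654 T = 268376 − 51673 = 216703
T ≈ 46.56 °C — above 0 °C, consistent with complete melting.

T_f ≈ 46.6 °C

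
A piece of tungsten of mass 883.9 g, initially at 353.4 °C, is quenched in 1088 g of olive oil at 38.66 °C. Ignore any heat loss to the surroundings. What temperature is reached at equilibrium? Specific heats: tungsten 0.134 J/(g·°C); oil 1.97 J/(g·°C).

T_f ≈ 55.1 °C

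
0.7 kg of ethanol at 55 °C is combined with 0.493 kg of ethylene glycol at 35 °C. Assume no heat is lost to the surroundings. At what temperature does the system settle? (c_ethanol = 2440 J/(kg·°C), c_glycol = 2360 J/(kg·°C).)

Setting the total heat transfer to zero:
0.7·2440·(T − 55) + 0.493·2360·(T − 35) = 0
1708(T − 55) + 1163.5(T − 35) = 0
(1708 + 1163.5) T = 1708·55 + 1163.5·35
T = 134662 / 2871.5 = 46.9 °C

T_f ≈ 46.9 °C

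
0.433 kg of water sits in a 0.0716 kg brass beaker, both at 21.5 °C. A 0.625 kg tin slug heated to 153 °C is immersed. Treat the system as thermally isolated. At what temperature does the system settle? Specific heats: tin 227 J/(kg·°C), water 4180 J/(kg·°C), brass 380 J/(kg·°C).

Energy conservation, ΣQ = 0:
0.625*227*(T − 153) + 0.433*4180*(T − 21.5) + 0.0716*380*(T − 21.5) = 0
1979 T = 61206
T ≈ 30.93 °C

T_f ≈ 30.9 °C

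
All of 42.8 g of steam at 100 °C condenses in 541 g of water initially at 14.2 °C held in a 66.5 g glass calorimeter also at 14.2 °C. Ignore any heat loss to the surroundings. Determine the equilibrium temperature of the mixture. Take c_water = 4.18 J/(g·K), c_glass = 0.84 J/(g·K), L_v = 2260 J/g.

T_f ≈ 59.1 °C

Heat gained plus heat lost sum to zero:
condense steam: −42.8×2260 = −96728; condensed water 100 °C→T: 178.9(T − 100); water warms: 541×4.18×(T − 14.2) = 2261.4(T − 14.2); cup: 55.86(T − 14.2)
2496.1 T = 96728 + 17890 + 32905 = 147523
T ≈ 59.10 °C — below 100 °C, confirming all the steam condensed.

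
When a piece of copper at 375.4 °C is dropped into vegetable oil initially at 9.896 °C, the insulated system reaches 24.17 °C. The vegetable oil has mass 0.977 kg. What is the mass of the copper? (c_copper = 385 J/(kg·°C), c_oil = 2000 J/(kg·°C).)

Net heat exchanged in the isolated system is zero:
m×385×(24.17 − 375.4) + 0.977×2000×(24.17 − 9.896) = 0
-135224 m = -27891
m = -27891/-135224 ≈ 0.2063 kg

m ≈ 0.206 kg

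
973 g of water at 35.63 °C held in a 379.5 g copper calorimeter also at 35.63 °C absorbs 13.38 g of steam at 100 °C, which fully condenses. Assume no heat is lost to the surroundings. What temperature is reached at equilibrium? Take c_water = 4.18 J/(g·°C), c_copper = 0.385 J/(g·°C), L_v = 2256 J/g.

T_f ≈ 43.5 °C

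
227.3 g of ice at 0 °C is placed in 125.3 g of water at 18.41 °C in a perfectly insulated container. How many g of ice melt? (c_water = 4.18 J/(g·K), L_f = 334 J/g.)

m_melted ≈ 28.9 g

Heat available from the water dropping to 0 °C: 125.3·4.18·18.41 = 9642.3 J.
To melt every bit of ice: 227.3·334 = 75918 J.
Since 9642.3 < 75918 J, not all the ice melts; equilibrium is at 0 °C.
m_melted·334 = 9642.3  ⇒  m_melted ≈ 28.87 g.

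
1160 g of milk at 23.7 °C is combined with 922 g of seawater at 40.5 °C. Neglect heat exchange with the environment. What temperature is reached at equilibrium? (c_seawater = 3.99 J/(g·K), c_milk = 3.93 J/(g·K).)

T_f ≈ 31.2 °C

Heat gained plus heat lost sum to zero:
922×3.99×(T − 40.5) + 1160×3.93×(T − 23.7) = 0
(3678.8 + 4558.8) T = 3678.8×40.5 + 4558.8×23.7
T ≈ 31.20 °C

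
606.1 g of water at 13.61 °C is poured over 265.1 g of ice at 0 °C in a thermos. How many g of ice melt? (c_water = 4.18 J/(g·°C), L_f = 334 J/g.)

m_melted ≈ 103 g

Cooling the water to 0 °C releases 606.1·4.18·13.61 = 34481 J.
Melting all 265.1 g of ice would need 265.1·334 = 88543 J.
34481 J < 88543 J, so only part of the ice melts and the system sits at 0 °C.
m_melted·334 = 34481  ⇒  m_melted ≈ 103.2 g.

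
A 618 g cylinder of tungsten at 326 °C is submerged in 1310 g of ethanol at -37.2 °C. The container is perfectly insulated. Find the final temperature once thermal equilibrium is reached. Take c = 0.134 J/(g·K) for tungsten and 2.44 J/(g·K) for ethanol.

T_f = Σ m_i c_i T_i / Σ m_i c_i:
T_f = (82.81·326 + 3196.4·(-37.2)) / (82.81 + 3196.4)
    = -91909 / 3279.2 ≈ -28.03 °C

T_f ≈ -28.0 °C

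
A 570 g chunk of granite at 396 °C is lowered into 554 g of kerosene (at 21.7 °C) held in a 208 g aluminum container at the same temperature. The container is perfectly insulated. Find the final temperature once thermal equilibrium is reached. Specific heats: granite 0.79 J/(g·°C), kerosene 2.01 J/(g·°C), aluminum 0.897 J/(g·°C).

Heat gained plus heat lost sum to zero:
570·0.79·(T − 396) + 554·2.01·(T − 21.7) + 208·0.897·(T − 21.7) = 0
(450.3 + 1113.5 + 186.58) T = 450.3·396 + 1113.5·21.7 + 186.58·21.7
T ≈ 117.99 °C

T_f ≈ 118.0 °C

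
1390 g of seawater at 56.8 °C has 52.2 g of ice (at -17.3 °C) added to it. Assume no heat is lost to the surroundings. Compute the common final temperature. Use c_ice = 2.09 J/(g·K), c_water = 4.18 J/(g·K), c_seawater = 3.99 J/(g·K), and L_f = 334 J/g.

T_f ≈ 51.3 °C

Net heat exchanged in the isolated system is zero:
ice -17.3→0 °C: 52.2×2.09×17.3 = 1887.4
  melt ice: 52.2×334 = 17435
  warm the meltwater: 218.2 T
  seawater cools: 1390×3.99×(T − 56.8) = 5546.1(T − 56.8)
5764.3 T = 315018 − 19322 = 295696
T ≈ 51.30 °C (positive, so assuming full melt was valid).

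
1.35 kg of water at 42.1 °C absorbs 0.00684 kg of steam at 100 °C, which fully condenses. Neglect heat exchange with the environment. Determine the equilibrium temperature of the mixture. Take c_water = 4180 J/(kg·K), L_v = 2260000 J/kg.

T_f ≈ 45.1 °C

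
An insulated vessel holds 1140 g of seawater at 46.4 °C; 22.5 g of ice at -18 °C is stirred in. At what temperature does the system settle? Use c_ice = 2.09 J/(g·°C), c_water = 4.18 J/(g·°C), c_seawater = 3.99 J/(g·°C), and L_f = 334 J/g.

Conservation of energy gives ΣQ = 0:
warm ice to 0 °C: 22.5×2.09×(0 − (-18)) = 846.45; melt ice: 22.5×334 = 7515; meltwater 0→T: 22.5×4.18×T = 94.05 T; seawater: 4548.6(T − 46.4)
4642.7 T = 211055 − 8361.5 = 202694
T ≈ 43.66 °C — above 0 °C, consistent with complete melting.

T_f ≈ 43.7 °C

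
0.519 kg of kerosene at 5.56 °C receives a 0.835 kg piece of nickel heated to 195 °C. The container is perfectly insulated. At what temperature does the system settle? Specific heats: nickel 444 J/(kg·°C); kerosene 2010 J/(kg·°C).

T_f ≈ 55.2 °C

Heat gained plus heat lost sum to zero:
0.835×444×(T − 195) + 0.519×2010×(T − 5.56) = 0
1413.9 T = 78094
T = 78094/1413.9 ≈ 55.23 °C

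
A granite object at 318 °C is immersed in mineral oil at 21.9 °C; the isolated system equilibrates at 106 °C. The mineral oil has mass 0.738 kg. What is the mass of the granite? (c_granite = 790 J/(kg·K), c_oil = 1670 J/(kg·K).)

m ≈ 0.619 kg

Net heat exchanged in the isolated system is zero:
m×790×(106 − 318) + 0.738×1670×(106 − 21.9) = 0
-167480 m = -103650
m = -103650/-167480 ≈ 0.6189 kg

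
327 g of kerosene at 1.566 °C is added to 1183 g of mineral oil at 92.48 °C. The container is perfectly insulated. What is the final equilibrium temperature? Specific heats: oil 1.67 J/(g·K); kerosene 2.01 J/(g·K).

Setting the total heat transfer to zero:
1183·1.67·(T − 92.48) + 327·2.01·(T − 1.566) = 0
(1975.6 + 657.27) T = 1975.6·92.48 + 657.27·1.566
T = 183734/2632.9 ≈ 69.78 °C

T_f ≈ 69.8 °C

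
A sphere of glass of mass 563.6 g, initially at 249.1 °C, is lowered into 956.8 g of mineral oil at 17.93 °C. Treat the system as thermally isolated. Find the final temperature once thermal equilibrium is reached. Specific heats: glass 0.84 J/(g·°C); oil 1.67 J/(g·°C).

T_f ≈ 70.8 °C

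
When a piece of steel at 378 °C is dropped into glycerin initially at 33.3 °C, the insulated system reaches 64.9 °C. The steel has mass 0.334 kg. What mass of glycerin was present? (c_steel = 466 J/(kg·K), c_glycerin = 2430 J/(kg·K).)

m ≈ 0.635 kg

Heat lost by the steel = heat gained by the glycerin:
0.334·466·(378 − 64.9) = m·2430·(64.9 − 33.3)
76788 m = 48732  ⇒  m ≈ 0.6346 kg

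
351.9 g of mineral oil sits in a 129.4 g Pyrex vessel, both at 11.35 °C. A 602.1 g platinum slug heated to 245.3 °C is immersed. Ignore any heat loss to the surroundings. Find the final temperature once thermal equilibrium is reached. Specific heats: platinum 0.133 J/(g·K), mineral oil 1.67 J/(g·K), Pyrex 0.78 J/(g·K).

Energy conservation, ΣQ = 0:
602.1*0.133*(T − 245.3) + 351.9*1.67*(T − 11.35) + 129.4*0.78*(T − 11.35) = 0
768.68 T = 27459
T = 27459 / 768.68 = 35.7 °C

T_f ≈ 35.7 °C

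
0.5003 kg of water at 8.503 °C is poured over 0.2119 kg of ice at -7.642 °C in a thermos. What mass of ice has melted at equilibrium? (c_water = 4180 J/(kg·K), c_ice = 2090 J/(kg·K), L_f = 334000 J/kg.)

m_melted ≈ 0.0431 kg

Water can give up m c ΔT = 0.5003·4180·8.503 = 17782 J before reaching 0 °C.
Of that, 0.2119·2090·7.642 = 3384.4 J goes to bring the ice to 0 °C, leaving 14398 J.
Fully melting the ice requires m_ice L_f = 0.2119·334000 = 70775 J.
That's not enough to melt it all — equilibrium is at 0 °C with ice remaining.
Mass melted = 14398/334000 ≈ 0.04311 kg.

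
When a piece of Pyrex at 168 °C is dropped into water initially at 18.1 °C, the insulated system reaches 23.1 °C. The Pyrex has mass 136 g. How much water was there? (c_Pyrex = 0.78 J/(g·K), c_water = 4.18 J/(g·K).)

Heat gained plus heat lost sum to zero:
136×0.78×(23.1 − 168) + m×4.18×(23.1 − 18.1) = 0
20.9 m = 15371
m = 15371/20.9 ≈ 735.5 g

m ≈ 735 g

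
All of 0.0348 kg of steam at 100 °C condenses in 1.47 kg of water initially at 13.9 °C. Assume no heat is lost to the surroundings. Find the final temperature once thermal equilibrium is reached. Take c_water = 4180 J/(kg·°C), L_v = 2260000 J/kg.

T_f ≈ 28.4 °C

Setting the total heat transfer to zero:
condense steam: −0.0348×2260000 = −78648; condensate cools 100→T: 0.0348×4180×(T − 100) = 145.46(T − 100); water warms: 1.47×4180×(T − 13.9) = 6144.6(T − 13.9)
6290.1 T = 78648 + 14546 + 85410 = 178604
T ≈ 28.39 °C, under the boiling point, so the assumption holds.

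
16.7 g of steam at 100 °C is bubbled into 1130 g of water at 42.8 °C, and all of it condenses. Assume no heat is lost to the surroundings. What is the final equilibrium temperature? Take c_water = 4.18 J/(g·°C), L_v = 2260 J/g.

Let T be the final temperature. ΣQ_i = 0:
steam→water at 100 °C releases m L_v = 16.7·2260 = 37742; condensate cools 100→T: 16.7·4.18·(T − 100) = 69.81(T − 100); original water: 4723.4(T − 42.8)
4793.2 T = 37742 + 6980.6 + 202162 = 246884
T ≈ 51.51 °C — below 100 °C, confirming all the steam condensed.

T_f ≈ 51.5 °C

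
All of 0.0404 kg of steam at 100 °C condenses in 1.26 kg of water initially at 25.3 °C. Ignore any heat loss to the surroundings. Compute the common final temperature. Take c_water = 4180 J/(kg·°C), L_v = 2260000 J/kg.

T_f ≈ 44.4 °C

Net heat exchanged in the isolated system is zero:
latent heat released on condensation: 0.0404×2260000 = 91304; condensed water 100 °C→T: 168.87(T − 100); original water: 5266.8(T − 25.3)
5435.7 T = 91304 + 16887 + 133250 = 241441
T ≈ 44.42 °C — below 100 °C, confirming all the steam condensed.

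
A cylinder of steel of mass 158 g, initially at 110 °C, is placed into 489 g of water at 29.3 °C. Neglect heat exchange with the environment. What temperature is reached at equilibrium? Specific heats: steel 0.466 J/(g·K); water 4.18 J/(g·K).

With ΣQ=0 the equilibrium temperature is the m·c-weighted mean:
T_f = (73.63*110 + 2044*29.3) / (73.63 + 2044)
    = 67989 / 2117.6 ≈ 32.11 °C

T_f ≈ 32.1 °C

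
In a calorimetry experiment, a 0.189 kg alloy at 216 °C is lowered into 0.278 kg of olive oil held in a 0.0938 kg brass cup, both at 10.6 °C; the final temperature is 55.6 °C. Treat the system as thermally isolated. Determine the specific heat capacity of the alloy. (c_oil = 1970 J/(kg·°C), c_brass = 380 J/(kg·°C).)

Taking heat into each body as positive, Σ m c ΔT = 0:
0.189·c·(55.6 − 216) + 0.278·1970·(55.6 − 10.6) + 0.0938·380·(55.6 − 10.6) = 0
-30.32 c = -26249
c = -26249/-30.32 ≈ 865.8 J/(kg·°C)

c ≈ 866 J/(kg·°C)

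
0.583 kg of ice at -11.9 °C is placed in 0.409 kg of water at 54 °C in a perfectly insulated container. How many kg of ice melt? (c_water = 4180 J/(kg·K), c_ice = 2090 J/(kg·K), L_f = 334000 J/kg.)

Cooling the water to 0 °C releases 0.409·4180·54 = 92319 J.
Warming the ice to 0 °C takes 0.583·2090·11.9 = 14500 J, leaving 77820 J for melting.
Melting all 0.583 kg of ice would need 0.583·334000 = 194722 J.
Since 77820 < 194722 J, not all the ice melts; equilibrium is at 0 °C.
Mass melted = 77820/334000 ≈ 0.233 kg.

m_melted ≈ 0.233 kg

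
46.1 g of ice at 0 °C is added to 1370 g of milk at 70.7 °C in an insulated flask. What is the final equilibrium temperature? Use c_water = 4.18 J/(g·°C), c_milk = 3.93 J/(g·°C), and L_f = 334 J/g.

Energy balance with sensible and latent terms:
latent heat to melt: 46.1×334 = 15397
  warm the meltwater: 192.7 T
  milk cools: 1370×3.93×(T − 70.7) = 5384.1(T − 70.7)
5576.8 T = 380656 − 15397 = 365258
T ≈ 65.50 °C (positive, so assuming full melt was valid).

T_f ≈ 65.5 °C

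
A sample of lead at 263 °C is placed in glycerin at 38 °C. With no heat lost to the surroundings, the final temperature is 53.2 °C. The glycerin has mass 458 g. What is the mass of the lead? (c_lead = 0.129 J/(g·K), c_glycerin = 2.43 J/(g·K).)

m ≈ 625 g

Energy conservation, ΣQ = 0:
m·0.129·(53.2 − 263) + 458·2.43·(53.2 − 38) = 0
-27.06 m = -16917
m = -16917/-27.06 ≈ 625.1 g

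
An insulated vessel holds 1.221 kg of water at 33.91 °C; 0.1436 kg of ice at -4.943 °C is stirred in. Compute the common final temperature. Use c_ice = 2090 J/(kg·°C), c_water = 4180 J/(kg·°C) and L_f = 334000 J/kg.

T_f ≈ 21.7 °C

Let T be the final temperature. ΣQ_i = 0:
warm ice to 0 °C: 0.1436·2090·(0 − (-4.943)) = 1483.5; fusion: m_ice L_f = 0.1436·334000 = 47962; warm the meltwater: 600.25 T; water cools: 1.221·4180·(T − 33.91) = 5103.8(T − 33.91)
5704 T = 173069 − 49446 = 123623
T ≈ 21.67 °C. Since T > 0 °C, the all-ice-melts assumption holds.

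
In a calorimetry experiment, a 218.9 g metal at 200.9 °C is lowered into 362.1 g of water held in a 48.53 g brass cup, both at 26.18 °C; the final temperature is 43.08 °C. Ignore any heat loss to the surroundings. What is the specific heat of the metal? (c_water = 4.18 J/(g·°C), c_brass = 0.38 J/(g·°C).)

c ≈ 0.749 J/(g·°C)

Net heat exchanged in the isolated system is zero:
218.9·c·(43.08 − 200.9) + 362.1·4.18·(43.08 − 26.18) + 48.53·0.38·(43.08 − 26.18) = 0
-34547 c = -25891
c = -25891/-34547 ≈ 0.7495 J/(g·°C)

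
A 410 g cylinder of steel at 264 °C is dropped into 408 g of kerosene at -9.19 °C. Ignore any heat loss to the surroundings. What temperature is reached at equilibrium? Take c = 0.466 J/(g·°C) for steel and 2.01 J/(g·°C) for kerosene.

With ΣQ=0 the equilibrium temperature is the m·c-weighted mean:
T_f = (191.06·264 + 820.08·(-9.19)) / (191.06 + 820.08)
    = 42903 / 1011.1 ≈ 42.43 °C

T_f ≈ 42.4 °C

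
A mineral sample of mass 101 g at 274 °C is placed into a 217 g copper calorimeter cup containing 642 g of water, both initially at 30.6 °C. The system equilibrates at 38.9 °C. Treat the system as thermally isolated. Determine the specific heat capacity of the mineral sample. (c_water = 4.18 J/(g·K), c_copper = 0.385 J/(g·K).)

Net heat exchanged in the isolated system is zero:
101×c×(38.9 − 274) + 642×4.18×(38.9 − 30.6) + 217×0.385×(38.9 − 30.6) = 0
-23745 c = -22967
c = -22967/-23745 ≈ 0.9672 J/(g·K)

c ≈ 0.967 J/(g·K)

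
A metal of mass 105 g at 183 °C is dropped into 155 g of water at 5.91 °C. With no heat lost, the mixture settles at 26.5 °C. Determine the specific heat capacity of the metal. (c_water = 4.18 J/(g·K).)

Heat gained plus heat lost sum to zero:
105·c·(26.5 − 183) + 155·4.18·(26.5 − 5.91) = 0
-16432 c = -13340
c = -13340/-16432 ≈ 0.8118 J/(g·K)

c ≈ 0.812 J/(g·K)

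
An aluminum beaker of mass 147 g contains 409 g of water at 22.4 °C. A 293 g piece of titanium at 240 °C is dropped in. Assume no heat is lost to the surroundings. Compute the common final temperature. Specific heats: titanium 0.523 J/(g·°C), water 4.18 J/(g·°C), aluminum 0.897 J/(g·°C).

T_f ≈ 39.1 °C

Setting the total heat transfer to zero:
293·0.523·(T − 240) + 409·4.18·(T − 22.4) + 147·0.897·(T − 22.4) = 0
153.24(T − 240) + 1709.6(T − 22.4) + 131.86(T − 22.4) = 0
1994.7 T = 78026
T = 78026 / 1994.7 = 39.1 °C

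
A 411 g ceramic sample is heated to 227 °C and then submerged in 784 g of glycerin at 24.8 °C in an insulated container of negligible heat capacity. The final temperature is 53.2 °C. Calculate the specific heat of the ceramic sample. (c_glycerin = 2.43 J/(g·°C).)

Heat lost by the ceramic sample = heat gained by the glycerin:
411×c×(227 − 53.2) = 784×2.43×(53.2 − 24.8)
71432 c = 54105  ⇒  c ≈ 0.7574 J/(g·°C)

c ≈ 0.757 J/(g·°C)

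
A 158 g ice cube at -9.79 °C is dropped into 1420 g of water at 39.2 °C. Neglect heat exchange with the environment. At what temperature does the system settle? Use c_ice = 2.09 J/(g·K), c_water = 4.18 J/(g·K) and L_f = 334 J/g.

T_f ≈ 26.8 °C

Net heat exchanged in the isolated system is zero:
ice -9.79→0 °C: 158·2.09·9.79 = 3232.9
  latent heat to melt: 158·334 = 52772
  warm the meltwater: 660.44 T
  water: 5935.6(T − 39.2)
6596 T = 232676 − 56005 = 176671
T ≈ 26.78 °C — above 0 °C, consistent with complete melting.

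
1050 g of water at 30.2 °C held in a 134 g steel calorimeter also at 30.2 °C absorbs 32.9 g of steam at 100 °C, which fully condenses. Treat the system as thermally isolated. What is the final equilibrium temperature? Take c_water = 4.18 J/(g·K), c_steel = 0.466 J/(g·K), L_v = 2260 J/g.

Energy conservation, ΣQ = 0:
steam→water at 100 °C releases m L_v = 32.9·2260 = 74354
  condensate cools 100→T: 32.9·4.18·(T − 100) = 137.52(T − 100)
  original water: 4389(T − 30.2)
  cup: 62.44(T − 30.2)
4589 T = 74354 + 13752 + 134434 = 222540
T ≈ 48.49 °C, under the boiling point, so the assumption holds.

T_f ≈ 48.5 °C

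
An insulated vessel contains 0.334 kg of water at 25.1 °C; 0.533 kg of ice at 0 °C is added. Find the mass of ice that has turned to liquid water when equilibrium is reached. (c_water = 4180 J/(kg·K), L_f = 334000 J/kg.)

Heat available from the water dropping to 0 °C: 0.334·4180·25.1 = 35043 J.
To melt every bit of ice: 0.533·334000 = 178022 J.
That's not enough to melt it all — equilibrium is at 0 °C with ice remaining.
m_melt = 35043 / L_f = 0.1049 kg.

m_melted ≈ 0.105 kg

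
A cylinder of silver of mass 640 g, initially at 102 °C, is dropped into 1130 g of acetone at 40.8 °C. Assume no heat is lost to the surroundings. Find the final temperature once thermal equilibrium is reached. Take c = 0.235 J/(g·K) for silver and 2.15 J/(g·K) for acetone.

T_f ≈ 44.4 °C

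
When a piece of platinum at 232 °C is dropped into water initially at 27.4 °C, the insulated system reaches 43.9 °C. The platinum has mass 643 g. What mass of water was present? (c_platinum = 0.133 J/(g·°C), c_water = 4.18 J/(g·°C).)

Heat lost by the platinum = heat gained by the water:
643×0.133×(232 − 43.9) = m×4.18×(43.9 − 27.4)
68.97 m = 16086  ⇒  m ≈ 233.2 g

m ≈ 233 g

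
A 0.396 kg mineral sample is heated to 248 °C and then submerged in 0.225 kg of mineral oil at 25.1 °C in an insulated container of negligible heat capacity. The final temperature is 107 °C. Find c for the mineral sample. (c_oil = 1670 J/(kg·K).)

c ≈ 551 J/(kg·K)

Heat lost by the mineral sample = heat gained by the oil:
0.396×c×(248 − 107) = 0.225×1670×(107 − 25.1)
55.84 c = 30774  ⇒  c ≈ 551.1 J/(kg·K)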